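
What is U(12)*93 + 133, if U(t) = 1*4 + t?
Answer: 1621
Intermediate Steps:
U(t) = 4 + t
U(12)*93 + 133 = (4 + 12)*93 + 133 = 16*93 + 133 = 1488 + 133 = 1621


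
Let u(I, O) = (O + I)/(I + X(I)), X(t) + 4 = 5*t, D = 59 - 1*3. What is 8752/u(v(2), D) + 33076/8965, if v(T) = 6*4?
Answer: 137341016/8965 ≈ 15320.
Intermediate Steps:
v(T) = 24
D = 56 (D = 59 - 3 = 56)
X(t) = -4 + 5*t
u(I, O) = (I + O)/(-4 + 6*I) (u(I, O) = (O + I)/(I + (-4 + 5*I)) = (I + O)/(-4 + 6*I))
8752/u(v(2), D) + 33076/8965 = 8752/(((24 + 56)/(2*(-2 + 3*24)))) + 33076/8965 = 8752/(((½)*80/(-2 + 72))) + 33076*(1/8965) = 8752/(((½)*80/70)) + 33076/8965 = 8752/(((½)*(1/70)*80)) + 33076/8965 = 8752/(4/7) + 33076/8965 = 8752*(7/4) + 33076/8965 = 15316 + 33076/8965 = 137341016/8965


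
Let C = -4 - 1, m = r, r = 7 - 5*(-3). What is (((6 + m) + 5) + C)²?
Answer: 784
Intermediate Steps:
r = 22 (r = 7 + 15 = 22)
m = 22
C = -5
(((6 + m) + 5) + C)² = (((6 + 22) + 5) - 5)² = ((28 + 5) - 5)² = (33 - 5)² = 28² = 784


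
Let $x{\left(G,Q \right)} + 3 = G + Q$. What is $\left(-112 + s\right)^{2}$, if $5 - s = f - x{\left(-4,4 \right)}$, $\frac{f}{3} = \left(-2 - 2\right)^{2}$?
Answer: $24964$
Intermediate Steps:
$x{\left(G,Q \right)} = -3 + G + Q$ ($x{\left(G,Q \right)} = -3 + \left(G + Q\right) = -3 + G + Q$)
$f = 48$ ($f = 3 \left(-2 - 2\right)^{2} = 3 \left(-4\right)^{2} = 3 \cdot 16 = 48$)
$s = -46$ ($s = 5 - \left(48 - \left(-3 - 4 + 4\right)\right) = 5 - \left(48 - -3\right) = 5 - \left(48 + 3\right) = 5 - 51 = -46$)
$\left(-112 + s\right)^{2} = \left(-112 - 46\right)^{2} = \left(-158\right)^{2} = 24964$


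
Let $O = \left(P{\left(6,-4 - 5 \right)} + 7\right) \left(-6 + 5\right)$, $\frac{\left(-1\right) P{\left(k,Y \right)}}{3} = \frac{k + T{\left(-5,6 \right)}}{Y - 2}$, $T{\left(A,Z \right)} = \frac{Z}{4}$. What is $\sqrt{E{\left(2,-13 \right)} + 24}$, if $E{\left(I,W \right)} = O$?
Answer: $\frac{\sqrt{7238}}{22} \approx 3.8671$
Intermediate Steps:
$T{\left(A,Z \right)} = \frac{Z}{4}$ ($T{\left(A,Z \right)} = Z \frac{1}{4} = \frac{Z}{4}$)
$P{\left(k,Y \right)} = - \frac{3 \left(\frac{3}{2} + k\right)}{-2 + Y}$ ($P{\left(k,Y \right)} = - 3 \frac{k + \frac{1}{4} \cdot 6}{Y - 2} = - 3 \frac{k + \frac{3}{2}}{-2 + Y} = - 3 \frac{\frac{3}{2} + k}{-2 + Y} = - \frac{3 \left(\frac{3}{2} + k\right)}{-2 + Y}$)
$O = - \frac{199}{22}$ ($O = \left(\frac{3 \left(-3 - 12\right)}{2 \left(-2 - 9\right)} + 7\right) \left(-6 + 5\right) = \left(\frac{3 \left(-3 - 12\right)}{2 \left(-2 - 9\right)} + 7\right) \left(-1\right) = \left(\frac{3}{2} \frac{1}{-2 - 9} \left(-15\right) + 7\right) \left(-1\right) = \left(\frac{3}{2} \frac{1}{-11} \left(-15\right) + 7\right) \left(-1\right) = \left(\frac{3}{2} \left(- \frac{1}{11}\right) \left(-15\right) + 7\right) \left(-1\right) = \left(\frac{45}{22} + 7\right) \left(-1\right) = \frac{199}{22} \left(-1\right) = - \frac{199}{22} \approx -9.0455$)
$E{\left(I,W \right)} = - \frac{199}{22}$
$\sqrt{E{\left(2,-13 \right)} + 24} = \sqrt{- \frac{199}{22} + 24} = \sqrt{\frac{329}{22}} = \frac{\sqrt{7238}}{22}$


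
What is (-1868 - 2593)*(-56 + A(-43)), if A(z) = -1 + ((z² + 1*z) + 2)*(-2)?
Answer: 16385253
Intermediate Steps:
A(z) = -5 - 2*z - 2*z² (A(z) = -1 + ((z² + z) + 2)*(-2) = -1 + ((z + z²) + 2)*(-2) = -1 + (2 + z + z²)*(-2) = -1 + (-4 - 2*z - 2*z²) = -5 - 2*z - 2*z²)
(-1868 - 2593)*(-56 + A(-43)) = (-1868 - 2593)*(-56 + (-5 - 2*(-43) - 2*(-43)²)) = -4461*(-56 + (-5 + 86 - 2*1849)) = -4461*(-56 + (-5 + 86 - 3698)) = -4461*(-56 - 3617) = -4461*(-3673) = 16385253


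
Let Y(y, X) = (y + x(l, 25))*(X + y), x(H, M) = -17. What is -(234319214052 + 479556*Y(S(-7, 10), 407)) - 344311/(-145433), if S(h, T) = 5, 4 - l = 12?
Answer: -33732935541134093/145433 ≈ -2.3195e+11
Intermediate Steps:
l = -8 (l = 4 - 1*12 = 4 - 12 = -8)
Y(y, X) = (-17 + y)*(X + y) (Y(y, X) = (y - 17)*(X + y) = (-17 + y)*(X + y))
-(234319214052 + 479556*Y(S(-7, 10), 407)) - 344311/(-145433) = -479556/(1/(488617 + (5² - 17*407 - 17*5 + 407*5))) - 344311/(-145433) = -479556/(1/(488617 + (25 - 6919 - 85 + 2035))) - 344311*(-1/145433) = -479556/(1/(488617 - 4944)) + 344311/145433 = -479556/(1/483673) + 344311/145433 = -479556/1/483673 + 344311/145433 = -479556*483673 + 344311/145433 = -231948289188 + 344311/145433 = -33732935541134093/145433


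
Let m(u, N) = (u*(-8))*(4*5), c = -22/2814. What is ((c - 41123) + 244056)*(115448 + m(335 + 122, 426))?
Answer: 12085775004160/1407 ≈ 8.5897e+9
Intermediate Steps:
c = -11/1407 (c = (1/2814)*(-22) = -11/1407 ≈ -0.0078181)
m(u, N) = -160*u (m(u, N) = -8*u*20 = -160*u)
((c - 41123) + 244056)*(115448 + m(335 + 122, 426)) = ((-11/1407 - 41123) + 244056)*(115448 - 160*(335 + 122)) = (-57860072/1407 + 244056)*(115448 - 160*457) = 285526720*(115448 - 73120)/1407 = (285526720/1407)*42328 = 12085775004160/1407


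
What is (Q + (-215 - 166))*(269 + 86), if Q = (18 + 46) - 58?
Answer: -133125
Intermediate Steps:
Q = 6 (Q = 64 - 58 = 6)
(Q + (-215 - 166))*(269 + 86) = (6 + (-215 - 166))*(269 + 86) = (6 - 381)*355 = -375*355 = -133125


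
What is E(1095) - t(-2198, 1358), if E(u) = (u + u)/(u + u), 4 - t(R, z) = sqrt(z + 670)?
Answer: -3 + 26*sqrt(3) ≈ 42.033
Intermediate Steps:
t(R, z) = 4 - sqrt(670 + z) (t(R, z) = 4 - sqrt(z + 670) = 4 - sqrt(670 + z))
E(u) = 1 (E(u) = (2*u)/((2*u)) = (2*u)*(1/(2*u)) = 1)
E(1095) - t(-2198, 1358) = 1 - (4 - sqrt(670 + 1358)) = 1 - (4 - sqrt(2028)) = 1 - (4 - 26*sqrt(3)) = 1 + (-4 + 26*sqrt(3)) = -3 + 26*sqrt(3)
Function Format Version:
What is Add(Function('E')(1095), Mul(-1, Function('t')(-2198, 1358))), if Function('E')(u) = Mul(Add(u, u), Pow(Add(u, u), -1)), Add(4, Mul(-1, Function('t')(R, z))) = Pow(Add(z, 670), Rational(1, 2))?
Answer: Add(-3, Mul(26, Pow(3, Rational(1, 2)))) ≈ 42.033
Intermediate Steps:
Function('t')(R, z) = Add(4, Mul(-1, Pow(Add(670, z), Rational(1, 2)))) (Function('t')(R, z) = Add(4, Mul(-1, Pow(Add(z, 670), Rational(1, 2)))) = Add(4, Mul(-1, Pow(Add(670, z), Rational(1, 2)))))
Function('E')(u) = 1 (Function('E')(u) = Mul(Mul(2, u), Pow(Mul(2, u), -1)) = Mul(Mul(2, u), Mul(Rational(1, 2), Pow(u, -1))) = 1)
Add(Function('E')(1095), Mul(-1, Function('t')(-2198, 1358))) = Add(1, Mul(-1, Add(4, Mul(-1, Pow(Add(670, 1358), Rational(1, 2)))))) = Add(1, Mul(-1, Add(4, Mul(-1, Pow(2028, Rational(1, 2)))))) = Add(1, Mul(-1, Add(4, Mul(-1, Mul(26, Pow(3, Rational(1, 2))))))) = Add(1, Mul(-1, Add(4, Mul(-26, Pow(3, Rational(1, 2)))))) = Add(1, Add(-4, Mul(26, Pow(3, Rational(1, 2))))) = Add(-3, Mul(26, Pow(3, Rational(1, 2))))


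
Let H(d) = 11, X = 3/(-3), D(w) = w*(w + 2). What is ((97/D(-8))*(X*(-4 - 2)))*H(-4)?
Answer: 1067/8 ≈ 133.38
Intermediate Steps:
D(w) = w*(2 + w)
X = -1 (X = 3*(-⅓) = -1)
((97/D(-8))*(X*(-4 - 2)))*H(-4) = ((97/((-8*(2 - 8))))*(-(-4 - 2)))*11 = ((97/((-8*(-6))))*(-1*(-6)))*11 = ((97/48)*6)*11 = (97/8)*11 = 1067/8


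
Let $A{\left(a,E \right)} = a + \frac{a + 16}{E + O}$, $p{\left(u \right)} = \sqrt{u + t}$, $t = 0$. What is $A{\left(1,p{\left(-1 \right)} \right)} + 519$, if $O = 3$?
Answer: $\frac{5251}{10} - \frac{17 i}{10} \approx 525.1 - 1.7 i$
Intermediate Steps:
$p{\left(u \right)} = \sqrt{u}$ ($p{\left(u \right)} = \sqrt{u + 0} = \sqrt{u}$)
$A{\left(a,E \right)} = a + \frac{16 + a}{3 + E}$ ($A{\left(a,E \right)} = a + \frac{a + 16}{E + 3} = a + \frac{16 + a}{3 + E}$)
$A{\left(1,p{\left(-1 \right)} \right)} + 519 = \frac{16 + 4 \cdot 1 + \sqrt{-1} \cdot 1}{3 + \sqrt{-1}} + 519 = \frac{16 + 4 + i 1}{3 + i} + 519 = \frac{3 - i}{10} \left(16 + 4 + i\right) + 519 = \frac{3 - i}{10} \left(20 + i\right) + 519 = \frac{\left(3 - i\right) \left(20 + i\right)}{10} + 519 = 519 + \frac{\left(3 - i\right) \left(20 + i\right)}{10}$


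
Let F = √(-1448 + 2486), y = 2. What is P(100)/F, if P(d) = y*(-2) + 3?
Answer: -√1038/1038 ≈ -0.031039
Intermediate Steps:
F = √1038 ≈ 32.218
P(d) = -1 (P(d) = 2*(-2) + 3 = -4 + 3 = -1)
P(100)/F = -1/(√1038) = -√1038/1038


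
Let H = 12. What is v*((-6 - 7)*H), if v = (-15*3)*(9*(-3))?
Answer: -189540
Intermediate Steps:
v = 1215 (v = -45*(-27) = 1215)
v*((-6 - 7)*H) = 1215*((-6 - 7)*12) = 1215*(-13*12) = 1215*(-156) = -189540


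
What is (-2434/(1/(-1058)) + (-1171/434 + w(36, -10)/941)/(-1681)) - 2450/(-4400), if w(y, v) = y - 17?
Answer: 77786830953880305/30206453816 ≈ 2.5752e+6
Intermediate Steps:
w(y, v) = -17 + y
(-2434/(1/(-1058)) + (-1171/434 + w(36, -10)/941)/(-1681)) - 2450/(-4400) = (-2434/(1/(-1058)) + (-1171/434 + (-17 + 36)/941)/(-1681)) - 2450/(-4400) = (-2434/(-1/1058) + (-1171*1/434 + 19*(1/941))*(-1/1681)) - 2450*(-1/4400) = (-2434*(-1058) + (-1171/434 + 19/941)*(-1/1681)) + 49/88 = (2575172 - 1093665/408394*(-1/1681)) + 49/88 = (2575172 + 1093665/686510314) + 49/88 = 1767882139417673/686510314 + 49/88 = 77786830953880305/30206453816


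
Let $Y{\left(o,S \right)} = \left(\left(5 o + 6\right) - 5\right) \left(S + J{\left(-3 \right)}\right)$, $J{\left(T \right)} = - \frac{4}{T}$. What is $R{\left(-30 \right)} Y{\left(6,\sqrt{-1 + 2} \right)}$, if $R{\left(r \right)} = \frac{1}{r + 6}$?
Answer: $- \frac{217}{72} \approx -3.0139$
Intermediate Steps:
$R{\left(r \right)} = \frac{1}{6 + r}$
$Y{\left(o,S \right)} = \left(1 + 5 o\right) \left(\frac{4}{3} + S\right)$ ($Y{\left(o,S \right)} = \left(\left(5 o + 6\right) - 5\right) \left(S - \frac{4}{-3}\right) = \left(\left(6 + 5 o\right) - 5\right) \left(S - - \frac{4}{3}\right) = \left(1 + 5 o\right) \left(S + \frac{4}{3}\right) = \left(1 + 5 o\right) \left(\frac{4}{3} + S\right)$)
$R{\left(-30 \right)} Y{\left(6,\sqrt{-1 + 2} \right)} = \frac{\frac{4}{3} + \sqrt{-1 + 2} + \frac{20}{3} \cdot 6 + 5 \sqrt{-1 + 2} \cdot 6}{6 - 30} = \frac{\frac{4}{3} + \sqrt{1} + 40 + 5 \sqrt{1} \cdot 6}{-24} = - \frac{\frac{4}{3} + 1 + 40 + 5 \cdot 1 \cdot 6}{24} = - \frac{\frac{4}{3} + 1 + 40 + 30}{24} = \left(- \frac{1}{24}\right) \frac{217}{3} = - \frac{217}{72}$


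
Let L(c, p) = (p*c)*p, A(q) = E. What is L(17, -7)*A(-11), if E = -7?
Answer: -5831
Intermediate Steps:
A(q) = -7
L(c, p) = c*p² (L(c, p) = (c*p)*p = c*p²)
L(17, -7)*A(-11) = (17*(-7)²)*(-7) = (17*49)*(-7) = 833*(-7) = -5831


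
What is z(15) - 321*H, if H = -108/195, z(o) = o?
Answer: 12531/65 ≈ 192.78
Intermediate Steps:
H = -36/65 (H = -108*1/195 = -36/65 ≈ -0.55385)
z(15) - 321*H = 15 - 321*(-36/65) = 15 + 11556/65 = 12531/65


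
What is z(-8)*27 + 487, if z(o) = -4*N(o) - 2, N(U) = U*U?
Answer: -6479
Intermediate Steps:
N(U) = U**2
z(o) = -2 - 4*o**2 (z(o) = -4*o**2 - 2 = -2 - 4*o**2)
z(-8)*27 + 487 = (-2 - 4*(-8)**2)*27 + 487 = (-2 - 4*64)*27 + 487 = (-2 - 256)*27 + 487 = -258*27 + 487 = -6966 + 487 = -6479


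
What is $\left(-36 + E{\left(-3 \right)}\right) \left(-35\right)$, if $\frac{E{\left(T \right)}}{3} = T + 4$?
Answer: $1155$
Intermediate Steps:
$E{\left(T \right)} = 12 + 3 T$ ($E{\left(T \right)} = 3 \left(T + 4\right) = 3 \left(4 + T\right) = 12 + 3 T$)
$\left(-36 + E{\left(-3 \right)}\right) \left(-35\right) = \left(-36 + \left(12 + 3 \left(-3\right)\right)\right) \left(-35\right) = \left(-36 + \left(12 - 9\right)\right) \left(-35\right) = \left(-36 + 3\right) \left(-35\right) = \left(-33\right) \left(-35\right) = 1155$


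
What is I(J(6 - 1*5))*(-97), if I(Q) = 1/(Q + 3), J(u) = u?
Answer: -97/4 ≈ -24.250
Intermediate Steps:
I(Q) = 1/(3 + Q)
I(J(6 - 1*5))*(-97) = -97/(3 + (6 - 1*5)) = -97/(3 + (6 - 5)) = -97/(3 + 1) = -97/4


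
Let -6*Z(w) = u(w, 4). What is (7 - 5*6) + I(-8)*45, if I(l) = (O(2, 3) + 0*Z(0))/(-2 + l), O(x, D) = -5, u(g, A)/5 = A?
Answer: -½ ≈ -0.50000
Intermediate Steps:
u(g, A) = 5*A
Z(w) = -10/3 (Z(w) = -5*4/6 = -⅙*20 = -10/3)
I(l) = -5/(-2 + l) (I(l) = (-5 + 0*(-10/3))/(-2 + l) = (-5 + 0)/(-2 + l) = -5/(-2 + l))
(7 - 5*6) + I(-8)*45 = (7 - 5*6) - 5/(-2 - 8)*45 = (7 - 30) - 5/(-10)*45 = -23 - 5*(-⅒)*45 = -23 + (½)*45 = -23 + 45/2 = -½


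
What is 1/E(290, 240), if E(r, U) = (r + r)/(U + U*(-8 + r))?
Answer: 3396/29 ≈ 117.10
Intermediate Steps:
E(r, U) = 2*r/(U + U*(-8 + r)) (E(r, U) = (2*r)/(U + U*(-8 + r)) = 2*r/(U + U*(-8 + r)))
1/E(290, 240) = 1/(2*290/(240*(-7 + 290))) = 1/(2*290*(1/240)/283) = 1/(2*290*(1/240)*(1/283)) = 1/(29/3396) = 3396/29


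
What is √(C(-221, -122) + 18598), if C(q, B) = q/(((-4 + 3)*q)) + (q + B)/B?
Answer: √276839594/122 ≈ 136.38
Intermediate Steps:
C(q, B) = -1 + (B + q)/B (C(q, B) = q/((-q)) + (B + q)/B = q*(-1/q) + (B + q)/B = -1 + (B + q)/B)
√(C(-221, -122) + 18598) = √(-221/(-122) + 18598) = √(-221*(-1/122) + 18598) = √(221/122 + 18598) = √(2269177/122) = √276839594/122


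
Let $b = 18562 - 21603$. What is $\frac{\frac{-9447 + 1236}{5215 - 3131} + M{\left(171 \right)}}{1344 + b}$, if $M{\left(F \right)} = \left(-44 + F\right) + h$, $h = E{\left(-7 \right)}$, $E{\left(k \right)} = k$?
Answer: $- \frac{241869}{3536548} \approx -0.068391$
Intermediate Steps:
$h = -7$
$M{\left(F \right)} = -51 + F$ ($M{\left(F \right)} = \left(-44 + F\right) - 7 = -51 + F$)
$b = -3041$ ($b = 18562 - 21603 = -3041$)
$\frac{\frac{-9447 + 1236}{5215 - 3131} + M{\left(171 \right)}}{1344 + b} = \frac{\frac{-9447 + 1236}{5215 - 3131} + \left(-51 + 171\right)}{1344 - 3041} = \frac{- \frac{8211}{2084} + 120}{-1697} = \left(\left(-8211\right) \frac{1}{2084} + 120\right) \left(- \frac{1}{1697}\right) = \left(- \frac{8211}{2084} + 120\right) \left(- \frac{1}{1697}\right) = \frac{241869}{2084} \left(- \frac{1}{1697}\right) = - \frac{241869}{3536548}$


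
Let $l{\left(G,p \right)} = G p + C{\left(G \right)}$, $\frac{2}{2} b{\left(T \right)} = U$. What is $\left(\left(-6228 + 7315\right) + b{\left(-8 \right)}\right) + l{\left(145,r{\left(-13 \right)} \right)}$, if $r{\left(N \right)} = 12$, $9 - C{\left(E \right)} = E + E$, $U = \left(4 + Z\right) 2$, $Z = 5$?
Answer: $2564$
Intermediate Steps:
$U = 18$ ($U = \left(4 + 5\right) 2 = 9 \cdot 2 = 18$)
$C{\left(E \right)} = 9 - 2 E$ ($C{\left(E \right)} = 9 - \left(E + E\right) = 9 - 2 E$)
$b{\left(T \right)} = 18$
$l{\left(G,p \right)} = 9 - 2 G + G p$ ($l{\left(G,p \right)} = G p - \left(-9 + 2 G\right) = 9 - 2 G + G p$)
$\left(\left(-6228 + 7315\right) + b{\left(-8 \right)}\right) + l{\left(145,r{\left(-13 \right)} \right)} = \left(\left(-6228 + 7315\right) + 18\right) + \left(9 - 290 + 145 \cdot 12\right) = \left(1087 + 18\right) + \left(9 - 290 + 1740\right) = 1105 + 1459 = 2564$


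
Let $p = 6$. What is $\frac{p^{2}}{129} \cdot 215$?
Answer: $60$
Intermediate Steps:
$\frac{p^{2}}{129} \cdot 215 = \frac{6^{2}}{129} \cdot 215 = 36 \cdot \frac{1}{129} \cdot 215 = \frac{12}{43} \cdot 215 = 60$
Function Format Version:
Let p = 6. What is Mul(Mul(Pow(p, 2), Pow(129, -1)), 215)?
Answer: 60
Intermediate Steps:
Mul(Mul(Pow(p, 2), Pow(129, -1)), 215) = Mul(Mul(Pow(6, 2), Pow(129, -1)), 215) = Mul(Mul(36, Rational(1, 129)), 215) = Mul(Rational(12, 43), 215) = 60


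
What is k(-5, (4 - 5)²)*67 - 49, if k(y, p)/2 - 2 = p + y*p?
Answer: -317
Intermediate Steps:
k(y, p) = 4 + 2*p + 2*p*y (k(y, p) = 4 + 2*(p + y*p) = 4 + 2*(p + p*y) = 4 + (2*p + 2*p*y) = 4 + 2*p + 2*p*y)
k(-5, (4 - 5)²)*67 - 49 = (4 + 2*(4 - 5)² + 2*(4 - 5)²*(-5))*67 - 49 = (4 + 2*(-1)² + 2*(-1)²*(-5))*67 - 49 = (4 + 2*1 + 2*1*(-5))*67 - 49 = (4 + 2 - 10)*67 - 49 = -4*67 - 49 = -268 - 49 = -317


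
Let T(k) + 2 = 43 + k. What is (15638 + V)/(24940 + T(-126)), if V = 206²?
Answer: 19358/8285 ≈ 2.3365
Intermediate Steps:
V = 42436
T(k) = 41 + k (T(k) = -2 + (43 + k) = 41 + k)
(15638 + V)/(24940 + T(-126)) = (15638 + 42436)/(24940 + (41 - 126)) = 58074/(24940 - 85) = 58074/24855 = 58074*(1/24855) = 19358/8285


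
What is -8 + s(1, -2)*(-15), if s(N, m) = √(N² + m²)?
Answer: -8 - 15*√5 ≈ -41.541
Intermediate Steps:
-8 + s(1, -2)*(-15) = -8 + √(1² + (-2)²)*(-15) = -8 + √(1 + 4)*(-15) = -8 + √5*(-15) = -8 - 15*√5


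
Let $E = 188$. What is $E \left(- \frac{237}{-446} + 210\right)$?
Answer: $\frac{8826318}{223} \approx 39580.0$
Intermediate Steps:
$E \left(- \frac{237}{-446} + 210\right) = 188 \left(- \frac{237}{-446} + 210\right) = 188 \left(\left(-237\right) \left(- \frac{1}{446}\right) + 210\right) = 188 \left(\frac{237}{446} + 210\right) = 188 \cdot \frac{93897}{446} = \frac{8826318}{223}$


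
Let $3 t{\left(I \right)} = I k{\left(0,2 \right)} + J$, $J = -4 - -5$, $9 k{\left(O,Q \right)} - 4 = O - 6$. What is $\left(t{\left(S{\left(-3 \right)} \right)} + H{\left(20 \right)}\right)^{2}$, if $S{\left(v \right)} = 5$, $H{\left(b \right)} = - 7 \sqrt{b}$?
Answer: $\frac{714421}{729} + \frac{28 \sqrt{5}}{27} \approx 982.32$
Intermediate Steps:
$k{\left(O,Q \right)} = - \frac{2}{9} + \frac{O}{9}$ ($k{\left(O,Q \right)} = \frac{4}{9} + \frac{O - 6}{9} = \frac{4}{9} + \frac{-6 + O}{9} = \frac{4}{9} + \left(- \frac{2}{3} + \frac{O}{9}\right) = - \frac{2}{9} + \frac{O}{9}$)
$J = 1$ ($J = -4 + 5 = 1$)
$t{\left(I \right)} = \frac{1}{3} - \frac{2 I}{27}$ ($t{\left(I \right)} = \frac{I \left(- \frac{2}{9} + \frac{1}{9} \cdot 0\right) + 1}{3} = \frac{I \left(- \frac{2}{9} + 0\right) + 1}{3} = \frac{I \left(- \frac{2}{9}\right) + 1}{3} = \frac{- \frac{2 I}{9} + 1}{3} = \frac{1 - \frac{2 I}{9}}{3} = \frac{1}{3} - \frac{2 I}{27}$)
$\left(t{\left(S{\left(-3 \right)} \right)} + H{\left(20 \right)}\right)^{2} = \left(\left(\frac{1}{3} - \frac{10}{27}\right) - 7 \sqrt{20}\right)^{2} = \left(\left(\frac{1}{3} - \frac{10}{27}\right) - 7 \cdot 2 \sqrt{5}\right)^{2} = \left(- \frac{1}{27} - 14 \sqrt{5}\right)^{2}$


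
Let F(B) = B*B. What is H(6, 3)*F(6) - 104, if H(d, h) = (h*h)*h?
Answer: 868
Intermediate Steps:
H(d, h) = h**3 (H(d, h) = h**2*h = h**3)
F(B) = B**2
H(6, 3)*F(6) - 104 = 3**3*6**2 - 104 = 27*36 - 104 = 972 - 104 = 868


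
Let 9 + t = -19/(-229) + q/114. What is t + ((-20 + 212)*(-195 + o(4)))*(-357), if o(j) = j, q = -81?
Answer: 113925664829/8702 ≈ 1.3092e+7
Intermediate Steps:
t = -83779/8702 (t = -9 + (-19/(-229) - 81/114) = -9 + (-19*(-1/229) - 81*1/114) = -9 + (19/229 - 27/38) = -9 - 5461/8702 = -83779/8702 ≈ -9.6276)
t + ((-20 + 212)*(-195 + o(4)))*(-357) = -83779/8702 + ((-20 + 212)*(-195 + 4))*(-357) = -83779/8702 + (192*(-191))*(-357) = -83779/8702 - 36672*(-357) = -83779/8702 + 13091904 = 113925664829/8702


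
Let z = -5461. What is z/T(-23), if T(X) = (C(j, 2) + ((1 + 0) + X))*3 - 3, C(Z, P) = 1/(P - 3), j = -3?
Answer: 5461/72 ≈ 75.847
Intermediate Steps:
C(Z, P) = 1/(-3 + P)
T(X) = -3 + 3*X (T(X) = (1/(-3 + 2) + ((1 + 0) + X))*3 - 3 = (1/(-1) + (1 + X))*3 - 3 = (-1 + (1 + X))*3 - 3 = X*3 - 3 = 3*X - 3 = -3 + 3*X)
z/T(-23) = -5461/(-3 + 3*(-23)) = -5461/(-3 - 69) = -5461/(-72) = -5461*(-1/72) = 5461/72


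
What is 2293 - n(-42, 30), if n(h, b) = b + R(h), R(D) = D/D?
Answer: 2262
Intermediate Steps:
R(D) = 1
n(h, b) = 1 + b (n(h, b) = b + 1 = 1 + b)
2293 - n(-42, 30) = 2293 - (1 + 30) = 2293 - 1*31 = 2293 - 31 = 2262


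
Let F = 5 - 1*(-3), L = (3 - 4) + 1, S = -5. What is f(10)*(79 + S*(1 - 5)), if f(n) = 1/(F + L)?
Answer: 99/8 ≈ 12.375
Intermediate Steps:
L = 0 (L = -1 + 1 = 0)
F = 8 (F = 5 + 3 = 8)
f(n) = ⅛ (f(n) = 1/(8 + 0) = 1/8 = ⅛)
f(10)*(79 + S*(1 - 5)) = (79 - 5*(1 - 5))/8 = (79 - 5*(-4))/8 = (79 + 20)/8 = (⅛)*99 = 99/8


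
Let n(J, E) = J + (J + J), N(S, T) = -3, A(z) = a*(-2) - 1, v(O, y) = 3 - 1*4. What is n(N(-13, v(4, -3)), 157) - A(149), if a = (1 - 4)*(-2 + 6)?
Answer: -32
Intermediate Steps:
v(O, y) = -1 (v(O, y) = 3 - 4 = -1)
a = -12 (a = -3*4 = -12)
A(z) = 23 (A(z) = -12*(-2) - 1 = 24 - 1 = 23)
n(J, E) = 3*J (n(J, E) = J + 2*J = 3*J)
n(N(-13, v(4, -3)), 157) - A(149) = 3*(-3) - 1*23 = -9 - 23 = -32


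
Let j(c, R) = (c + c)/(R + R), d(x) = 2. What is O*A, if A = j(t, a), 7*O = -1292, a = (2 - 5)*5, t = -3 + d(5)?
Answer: -1292/105 ≈ -12.305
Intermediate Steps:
t = -1 (t = -3 + 2 = -1)
a = -15 (a = -3*5 = -15)
j(c, R) = c/R (j(c, R) = (2*c)/((2*R)) = (2*c)*(1/(2*R)) = c/R)
O = -1292/7 (O = (⅐)*(-1292) = -1292/7 ≈ -184.57)
A = 1/15 (A = -1/(-15) = -1*(-1/15) = 1/15 ≈ 0.066667)
O*A = -1292/7*1/15 = -1292/105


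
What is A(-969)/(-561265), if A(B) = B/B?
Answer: -1/561265 ≈ -1.7817e-6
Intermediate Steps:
A(B) = 1
A(-969)/(-561265) = 1/(-561265) = 1*(-1/561265) = -1/561265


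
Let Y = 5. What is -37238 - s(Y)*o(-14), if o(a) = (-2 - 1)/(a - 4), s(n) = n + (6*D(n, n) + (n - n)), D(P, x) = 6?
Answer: -223469/6 ≈ -37245.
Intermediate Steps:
s(n) = 36 + n (s(n) = n + (6*6 + (n - n)) = n + (36 + 0) = n + 36 = 36 + n)
o(a) = -3/(-4 + a)
-37238 - s(Y)*o(-14) = -37238 - (36 + 5)*(-3/(-4 - 14)) = -37238 - 41*(-3/(-18)) = -37238 - 41*(-3*(-1/18)) = -37238 - 41/6 = -223469/6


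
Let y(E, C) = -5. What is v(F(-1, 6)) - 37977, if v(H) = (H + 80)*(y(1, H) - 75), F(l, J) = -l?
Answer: -44457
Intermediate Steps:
v(H) = -6400 - 80*H (v(H) = (H + 80)*(-5 - 75) = (80 + H)*(-80) = -6400 - 80*H)
v(F(-1, 6)) - 37977 = (-6400 - (-80)*(-1)) - 37977 = (-6400 - 80*1) - 37977 = (-6400 - 80) - 37977 = -6480 - 37977 = -44457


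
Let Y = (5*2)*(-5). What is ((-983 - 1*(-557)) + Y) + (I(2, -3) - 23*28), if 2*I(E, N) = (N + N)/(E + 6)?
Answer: -8963/8 ≈ -1120.4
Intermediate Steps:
I(E, N) = N/(6 + E) (I(E, N) = ((N + N)/(E + 6))/2 = ((2*N)/(6 + E))/2 = (2*N/(6 + E))/2 = N/(6 + E))
Y = -50 (Y = 10*(-5) = -50)
((-983 - 1*(-557)) + Y) + (I(2, -3) - 23*28) = ((-983 - 1*(-557)) - 50) + (-3/(6 + 2) - 23*28) = ((-983 + 557) - 50) + (-3/8 - 644) = (-426 - 50) + (-3*1/8 - 644) = -476 + (-3/8 - 644) = -476 - 5155/8 = -8963/8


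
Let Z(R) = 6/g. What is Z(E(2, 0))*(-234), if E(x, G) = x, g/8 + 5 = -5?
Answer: 351/20 ≈ 17.550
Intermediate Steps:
g = -80 (g = -40 + 8*(-5) = -40 - 40 = -80)
Z(R) = -3/40 (Z(R) = 6/(-80) = 6*(-1/80) = -3/40)
Z(E(2, 0))*(-234) = -3/40*(-234) = 351/20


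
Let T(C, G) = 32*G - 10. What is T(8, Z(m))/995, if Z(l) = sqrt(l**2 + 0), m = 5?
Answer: 30/199 ≈ 0.15075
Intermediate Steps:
Z(l) = sqrt(l**2)
T(C, G) = -10 + 32*G
T(8, Z(m))/995 = (-10 + 32*sqrt(5**2))/995 = (-10 + 32*sqrt(25))*(1/995) = (-10 + 32*5)*(1/995) = (-10 + 160)*(1/995) = 150*(1/995) = 30/199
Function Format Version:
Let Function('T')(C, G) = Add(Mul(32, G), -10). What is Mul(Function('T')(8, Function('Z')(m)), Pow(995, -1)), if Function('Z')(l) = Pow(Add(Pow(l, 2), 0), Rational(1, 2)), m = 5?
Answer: Rational(30, 199) ≈ 0.15075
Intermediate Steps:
Function('Z')(l) = Pow(Pow(l, 2), Rational(1, 2))
Function('T')(C, G) = Add(-10, Mul(32, G))
Mul(Function('T')(8, Function('Z')(m)), Pow(995, -1)) = Mul(Add(-10, Mul(32, Pow(Pow(5, 2), Rational(1, 2)))), Pow(995, -1)) = Mul(Add(-10, Mul(32, Pow(25, Rational(1, 2)))), Rational(1, 995)) = Mul(Add(-10, Mul(32, 5)), Rational(1, 995)) = Mul(Add(-10, 160), Rational(1, 995)) = Mul(150, Rational(1, 995)) = Rational(30, 199)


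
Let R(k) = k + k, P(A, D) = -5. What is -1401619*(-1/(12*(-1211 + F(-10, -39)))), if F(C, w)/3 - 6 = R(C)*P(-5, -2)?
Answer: -1401619/10716 ≈ -130.80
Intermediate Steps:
R(k) = 2*k
F(C, w) = 18 - 30*C (F(C, w) = 18 + 3*((2*C)*(-5)) = 18 + 3*(-10*C) = 18 - 30*C)
-1401619*(-1/(12*(-1211 + F(-10, -39)))) = -1401619*(-1/(12*(-1211 + (18 - 30*(-10))))) = -1401619*(-1/(12*(-1211 + (18 + 300)))) = -1401619*(-1/(12*(-1211 + 318))) = -1401619/((-893*(-12))) = -1401619/10716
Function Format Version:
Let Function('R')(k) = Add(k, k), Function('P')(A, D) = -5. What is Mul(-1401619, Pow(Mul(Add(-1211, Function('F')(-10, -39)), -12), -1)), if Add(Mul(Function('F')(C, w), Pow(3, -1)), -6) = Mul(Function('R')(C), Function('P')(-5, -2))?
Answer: Rational(-1401619, 10716) ≈ -130.80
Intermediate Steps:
Function('R')(k) = Mul(2, k)
Function('F')(C, w) = Add(18, Mul(-30, C)) (Function('F')(C, w) = Add(18, Mul(3, Mul(Mul(2, C), -5))) = Add(18, Mul(3, Mul(-10, C))) = Add(18, Mul(-30, C)))
Mul(-1401619, Pow(Mul(Add(-1211, Function('F')(-10, -39)), -12), -1)) = Mul(-1401619, Pow(Mul(Add(-1211, Add(18, Mul(-30, -10))), -12), -1)) = Mul(-1401619, Pow(Mul(Add(-1211, Add(18, 300)), -12), -1)) = Mul(-1401619, Pow(Mul(Add(-1211, 318), -12), -1)) = Mul(-1401619, Pow(Mul(-893, -12), -1)) = Mul(-1401619, Pow(10716, -1)) = Mul(-1401619, Rational(1, 10716)) = Rational(-1401619, 10716)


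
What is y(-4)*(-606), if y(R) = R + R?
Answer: 4848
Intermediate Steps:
y(R) = 2*R
y(-4)*(-606) = (2*(-4))*(-606) = -8*(-606) = 4848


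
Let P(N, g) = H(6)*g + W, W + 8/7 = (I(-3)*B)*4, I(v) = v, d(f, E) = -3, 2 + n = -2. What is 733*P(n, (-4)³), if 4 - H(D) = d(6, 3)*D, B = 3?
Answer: -7415028/7 ≈ -1.0593e+6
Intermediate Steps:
n = -4 (n = -2 - 2 = -4)
H(D) = 4 + 3*D (H(D) = 4 - (-3)*D = 4 + 3*D)
W = -260/7 (W = -8/7 - 3*3*4 = -8/7 - 9*4 = -8/7 - 36 = -260/7 ≈ -37.143)
P(N, g) = -260/7 + 22*g (P(N, g) = (4 + 3*6)*g - 260/7 = (4 + 18)*g - 260/7 = 22*g - 260/7 = -260/7 + 22*g)
733*P(n, (-4)³) = 733*(-260/7 + 22*(-4)³) = 733*(-260/7 + 22*(-64)) = 733*(-260/7 - 1408) = 733*(-10116/7) = -7415028/7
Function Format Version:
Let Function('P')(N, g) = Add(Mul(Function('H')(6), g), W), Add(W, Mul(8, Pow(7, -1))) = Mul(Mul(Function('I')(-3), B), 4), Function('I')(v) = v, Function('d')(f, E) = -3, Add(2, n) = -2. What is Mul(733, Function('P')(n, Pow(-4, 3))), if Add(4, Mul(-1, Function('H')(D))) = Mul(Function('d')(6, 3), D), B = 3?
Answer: Rational(-7415028, 7) ≈ -1.0593e+6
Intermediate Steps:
n = -4 (n = Add(-2, -2) = -4)
Function('H')(D) = Add(4, Mul(3, D)) (Function('H')(D) = Add(4, Mul(-1, Mul(-3, D))) = Add(4, Mul(3, D)))
W = Rational(-260, 7) (W = Add(Rational(-8, 7), Mul(Mul(-3, 3), 4)) = Add(Rational(-8, 7), Mul(-9, 4)) = Add(Rational(-8, 7), -36) = Rational(-260, 7) ≈ -37.143)
Function('P')(N, g) = Add(Rational(-260, 7), Mul(22, g)) (Function('P')(N, g) = Add(Mul(Add(4, Mul(3, 6)), g), Rational(-260, 7)) = Add(Mul(Add(4, 18), g), Rational(-260, 7)) = Add(Mul(22, g), Rational(-260, 7)) = Add(Rational(-260, 7), Mul(22, g)))
Mul(733, Function('P')(n, Pow(-4, 3))) = Mul(733, Add(Rational(-260, 7), Mul(22, Pow(-4, 3)))) = Mul(733, Add(Rational(-260, 7), Mul(22, -64))) = Mul(733, Add(Rational(-260, 7), -1408)) = Mul(733, Rational(-10116, 7)) = Rational(-7415028, 7)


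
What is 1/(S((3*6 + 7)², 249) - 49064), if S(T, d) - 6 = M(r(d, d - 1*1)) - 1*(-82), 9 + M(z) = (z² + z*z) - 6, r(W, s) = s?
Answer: 1/74017 ≈ 1.3510e-5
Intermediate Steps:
M(z) = -15 + 2*z² (M(z) = -9 + ((z² + z*z) - 6) = -9 + ((z² + z²) - 6) = -9 + (2*z² - 6) = -9 + (-6 + 2*z²) = -15 + 2*z²)
S(T, d) = 73 + 2*(-1 + d)² (S(T, d) = 6 + ((-15 + 2*(d - 1*1)²) - 1*(-82)) = 6 + ((-15 + 2*(d - 1)²) + 82) = 6 + ((-15 + 2*(-1 + d)²) + 82) = 6 + (67 + 2*(-1 + d)²) = 73 + 2*(-1 + d)²)
1/(S((3*6 + 7)², 249) - 49064) = 1/((73 + 2*(-1 + 249)²) - 49064) = 1/((73 + 2*248²) - 49064) = 1/((73 + 2*61504) - 49064) = 1/((73 + 123008) - 49064) = 1/(123081 - 49064) = 1/74017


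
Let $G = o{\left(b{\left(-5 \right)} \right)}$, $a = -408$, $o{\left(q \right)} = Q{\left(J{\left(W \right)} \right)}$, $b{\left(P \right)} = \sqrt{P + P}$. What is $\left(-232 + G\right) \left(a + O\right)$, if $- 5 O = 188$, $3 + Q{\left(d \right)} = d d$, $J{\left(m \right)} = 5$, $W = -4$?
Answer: $93576$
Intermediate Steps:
$b{\left(P \right)} = \sqrt{2} \sqrt{P}$ ($b{\left(P \right)} = \sqrt{2 P} = \sqrt{2} \sqrt{P}$)
$Q{\left(d \right)} = -3 + d^{2}$ ($Q{\left(d \right)} = -3 + d d = -3 + d^{2}$)
$o{\left(q \right)} = 22$ ($o{\left(q \right)} = -3 + 5^{2} = -3 + 25 = 22$)
$G = 22$
$O = - \frac{188}{5}$ ($O = \left(- \frac{1}{5}\right) 188 = - \frac{188}{5} \approx -37.6$)
$\left(-232 + G\right) \left(a + O\right) = \left(-232 + 22\right) \left(-408 - \frac{188}{5}\right) = \left(-210\right) \left(- \frac{2228}{5}\right) = 93576$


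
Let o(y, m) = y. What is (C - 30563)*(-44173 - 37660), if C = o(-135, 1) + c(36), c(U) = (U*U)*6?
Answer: 1875776026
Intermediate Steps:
c(U) = 6*U² (c(U) = U²*6 = 6*U²)
C = 7641 (C = -135 + 6*36² = -135 + 6*1296 = -135 + 7776 = 7641)
(C - 30563)*(-44173 - 37660) = (7641 - 30563)*(-44173 - 37660) = -22922*(-81833) = 1875776026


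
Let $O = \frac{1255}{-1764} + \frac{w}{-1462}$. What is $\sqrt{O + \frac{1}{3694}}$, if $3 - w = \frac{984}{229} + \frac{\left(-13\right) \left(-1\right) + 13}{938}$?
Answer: $\frac{i \sqrt{537667646826772855419709}}{870049271742} \approx 0.84278 i$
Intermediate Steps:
$w = - \frac{142270}{107401}$ ($w = 3 - \left(\frac{984}{229} + \frac{\left(-13\right) \left(-1\right) + 13}{938}\right) = 3 - \left(984 \cdot \frac{1}{229} + \left(13 + 13\right) \frac{1}{938}\right) = 3 - \left(\frac{984}{229} + 26 \cdot \frac{1}{938}\right) = 3 - \left(\frac{984}{229} + \frac{13}{469}\right) = 3 - \frac{464473}{107401} = - \frac{142270}{107401} \approx -1.3247$)
$O = - \frac{14057818895}{19784553012}$ ($O = \frac{1255}{-1764} - \frac{142270}{107401 \left(-1462\right)} = 1255 \left(- \frac{1}{1764}\right) - - \frac{71135}{78510131} = - \frac{1255}{1764} + \frac{71135}{78510131} = - \frac{14057818895}{19784553012} \approx -0.71055$)
$\sqrt{O + \frac{1}{3694}} = \sqrt{- \frac{14057818895}{19784553012} + \frac{1}{3694}} = \sqrt{- \frac{25954899222559}{36542069413164}} = \frac{i \sqrt{537667646826772855419709}}{870049271742}$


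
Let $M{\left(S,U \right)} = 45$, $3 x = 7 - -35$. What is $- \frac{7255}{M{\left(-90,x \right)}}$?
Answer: $- \frac{1451}{9} \approx -161.22$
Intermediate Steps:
$x = 14$ ($x = \frac{7 - -35}{3} = \frac{7 + 35}{3} = \frac{1}{3} \cdot 42 = 14$)
$- \frac{7255}{M{\left(-90,x \right)}} = - \frac{7255}{45} = \left(-7255\right) \frac{1}{45} = - \frac{1451}{9}$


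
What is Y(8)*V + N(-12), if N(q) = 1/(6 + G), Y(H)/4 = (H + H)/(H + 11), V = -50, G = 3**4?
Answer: -278381/1653 ≈ -168.41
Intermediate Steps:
G = 81
Y(H) = 8*H/(11 + H) (Y(H) = 4*((H + H)/(H + 11)) = 4*((2*H)/(11 + H)) = 4*(2*H/(11 + H)) = 8*H/(11 + H))
N(q) = 1/87 (N(q) = 1/(6 + 81) = 1/87)
Y(8)*V + N(-12) = (8*8/(11 + 8))*(-50) + 1/87 = (8*8/19)*(-50) + 1/87 = (8*8*(1/19))*(-50) + 1/87 = (64/19)*(-50) + 1/87 = -3200/19 + 1/87 = -278381/1653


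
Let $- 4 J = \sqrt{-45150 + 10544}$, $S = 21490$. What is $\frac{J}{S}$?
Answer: $- \frac{11 i \sqrt{286}}{85960} \approx - 0.0021641 i$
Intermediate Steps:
$J = - \frac{11 i \sqrt{286}}{4}$ ($J = - \frac{\sqrt{-45150 + 10544}}{4} = - \frac{\sqrt{-34606}}{4} = - \frac{11 i \sqrt{286}}{4} \approx - 46.507 i$)
$\frac{J}{S} = \frac{\left(- \frac{11}{4}\right) i \sqrt{286}}{21490} = - \frac{11 i \sqrt{286}}{4} \cdot \frac{1}{21490} = - \frac{11 i \sqrt{286}}{85960}$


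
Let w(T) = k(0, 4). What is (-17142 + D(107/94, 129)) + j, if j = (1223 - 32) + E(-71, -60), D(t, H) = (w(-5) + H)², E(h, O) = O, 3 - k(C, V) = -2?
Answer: 1945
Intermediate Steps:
k(C, V) = 5 (k(C, V) = 3 - 1*(-2) = 3 + 2 = 5)
w(T) = 5
D(t, H) = (5 + H)²
j = 1131 (j = (1223 - 32) - 60 = 1191 - 60 = 1131)
(-17142 + D(107/94, 129)) + j = (-17142 + (5 + 129)²) + 1131 = (-17142 + 134²) + 1131 = (-17142 + 17956) + 1131 = 814 + 1131 = 1945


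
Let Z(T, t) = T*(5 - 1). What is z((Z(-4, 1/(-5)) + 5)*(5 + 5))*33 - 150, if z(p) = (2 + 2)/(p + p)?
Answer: -753/5 ≈ -150.60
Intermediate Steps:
Z(T, t) = 4*T (Z(T, t) = T*4 = 4*T)
z(p) = 2/p (z(p) = 4/((2*p)) = 4*(1/(2*p)) = 2/p)
z((Z(-4, 1/(-5)) + 5)*(5 + 5))*33 - 150 = (2/(((4*(-4) + 5)*(5 + 5))))*33 - 150 = (2/(((-16 + 5)*10)))*33 - 150 = (2/((-11*10)))*33 - 150 = (2/(-110))*33 - 150 = (2*(-1/110))*33 - 150 = -1/55*33 - 150 = -⅗ - 150 = -753/5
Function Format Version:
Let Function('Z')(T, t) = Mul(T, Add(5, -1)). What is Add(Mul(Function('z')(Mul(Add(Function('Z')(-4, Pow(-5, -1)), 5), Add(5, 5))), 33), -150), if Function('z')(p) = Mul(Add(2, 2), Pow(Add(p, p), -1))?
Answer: Rational(-753, 5) ≈ -150.60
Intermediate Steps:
Function('Z')(T, t) = Mul(4, T) (Function('Z')(T, t) = Mul(T, 4) = Mul(4, T))
Function('z')(p) = Mul(2, Pow(p, -1)) (Function('z')(p) = Mul(4, Pow(Mul(2, p), -1)) = Mul(4, Mul(Rational(1, 2), Pow(p, -1))) = Mul(2, Pow(p, -1)))
Add(Mul(Function('z')(Mul(Add(Function('Z')(-4, Pow(-5, -1)), 5), Add(5, 5))), 33), -150) = Add(Mul(Mul(2, Pow(Mul(Add(Mul(4, -4), 5), Add(5, 5)), -1)), 33), -150) = Add(Mul(Mul(2, Pow(Mul(Add(-16, 5), 10), -1)), 33), -150) = Add(Mul(Mul(2, Pow(Mul(-11, 10), -1)), 33), -150) = Add(Mul(Mul(2, Pow(-110, -1)), 33), -150) = Add(Mul(Mul(2, Rational(-1, 110)), 33), -150) = Add(Mul(Rational(-1, 55), 33), -150) = Add(Rational(-3, 5), -150) = Rational(-753, 5)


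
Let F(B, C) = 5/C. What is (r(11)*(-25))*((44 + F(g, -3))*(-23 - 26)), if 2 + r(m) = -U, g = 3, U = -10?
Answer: 1244600/3 ≈ 4.1487e+5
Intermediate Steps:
r(m) = 8 (r(m) = -2 - 1*(-10) = -2 + 10 = 8)
(r(11)*(-25))*((44 + F(g, -3))*(-23 - 26)) = (8*(-25))*((44 + 5/(-3))*(-23 - 26)) = -200*(44 + 5*(-1/3))*(-49) = -200*(44 - 5/3)*(-49) = -25400*(-49)/3 = -200*(-6223/3) = 1244600/3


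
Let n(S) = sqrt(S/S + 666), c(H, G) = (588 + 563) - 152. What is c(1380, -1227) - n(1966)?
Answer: 999 - sqrt(667) ≈ 973.17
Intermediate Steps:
c(H, G) = 999 (c(H, G) = 1151 - 152 = 999)
n(S) = sqrt(667) (n(S) = sqrt(1 + 666) = sqrt(667))
c(1380, -1227) - n(1966) = 999 - sqrt(667)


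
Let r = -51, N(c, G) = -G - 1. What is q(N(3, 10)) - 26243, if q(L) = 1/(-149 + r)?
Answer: -5248601/200 ≈ -26243.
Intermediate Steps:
N(c, G) = -1 - G
q(L) = -1/200 (q(L) = 1/(-149 - 51) = 1/(-200) = -1/200)
q(N(3, 10)) - 26243 = -1/200 - 26243 = -5248601/200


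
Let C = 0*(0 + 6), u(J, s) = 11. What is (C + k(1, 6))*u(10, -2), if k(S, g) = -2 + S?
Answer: -11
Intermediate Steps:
C = 0 (C = 0*6 = 0)
(C + k(1, 6))*u(10, -2) = (0 + (-2 + 1))*11 = (0 - 1)*11 = -1*11 = -11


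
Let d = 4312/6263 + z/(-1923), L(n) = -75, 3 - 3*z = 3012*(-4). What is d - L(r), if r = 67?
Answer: 295471560/4014583 ≈ 73.600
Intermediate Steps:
z = 4017 (z = 1 - 1004*(-4) = 1 - ⅓*(-12048) = 1 + 4016 = 4017)
d = -5622165/4014583 (d = 4312/6263 + 4017/(-1923) = 4312*(1/6263) + 4017*(-1/1923) = 4312/6263 - 1339/641 = -5622165/4014583 ≈ -1.4004)
d - L(r) = -5622165/4014583 - 1*(-75) = -5622165/4014583 + 75 = 295471560/4014583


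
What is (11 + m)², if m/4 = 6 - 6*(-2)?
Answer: 6889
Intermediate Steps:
m = 72 (m = 4*(6 - 6*(-2)) = 4*(6 + 12) = 4*18 = 72)
(11 + m)² = (11 + 72)² = 83² = 6889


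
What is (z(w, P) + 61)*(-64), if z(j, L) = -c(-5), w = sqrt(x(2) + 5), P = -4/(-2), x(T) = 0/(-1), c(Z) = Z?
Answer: -4224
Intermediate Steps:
x(T) = 0 (x(T) = 0*(-1) = 0)
P = 2 (P = -4*(-1/2) = 2)
w = sqrt(5) (w = sqrt(0 + 5) = sqrt(5) ≈ 2.2361)
z(j, L) = 5 (z(j, L) = -1*(-5) = 5)
(z(w, P) + 61)*(-64) = (5 + 61)*(-64) = 66*(-64) = -4224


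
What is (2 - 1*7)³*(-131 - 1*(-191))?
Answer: -7500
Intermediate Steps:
(2 - 1*7)³*(-131 - 1*(-191)) = (2 - 7)³*(-131 + 191) = (-5)³*60 = -125*60 = -7500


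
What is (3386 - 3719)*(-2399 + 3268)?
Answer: -289377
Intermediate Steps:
(3386 - 3719)*(-2399 + 3268) = -333*869 = -289377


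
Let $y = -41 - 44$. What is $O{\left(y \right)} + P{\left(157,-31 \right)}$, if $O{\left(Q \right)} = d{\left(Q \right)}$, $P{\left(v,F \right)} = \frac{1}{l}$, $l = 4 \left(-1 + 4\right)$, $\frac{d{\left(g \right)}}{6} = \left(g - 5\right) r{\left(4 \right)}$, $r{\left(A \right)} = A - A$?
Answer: $\frac{1}{12} \approx 0.083333$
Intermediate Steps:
$y = -85$ ($y = -41 - 44 = -85$)
$r{\left(A \right)} = 0$
$d{\left(g \right)} = 0$ ($d{\left(g \right)} = 6 \left(g - 5\right) 0 = 6 \left(-5 + g\right) 0 = 6 \cdot 0 = 0$)
$l = 12$ ($l = 4 \cdot 3 = 12$)
$P{\left(v,F \right)} = \frac{1}{12}$
$O{\left(Q \right)} = 0$
$O{\left(y \right)} + P{\left(157,-31 \right)} = 0 + \frac{1}{12} = \frac{1}{12}$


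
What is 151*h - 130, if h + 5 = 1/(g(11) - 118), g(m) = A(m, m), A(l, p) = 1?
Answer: -103696/117 ≈ -886.29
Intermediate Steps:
g(m) = 1
h = -586/117 (h = -5 + 1/(1 - 118) = -5 + 1/(-117) = -5 - 1/117 = -586/117 ≈ -5.0085)
151*h - 130 = 151*(-586/117) - 130 = -88486/117 - 130 = -103696/117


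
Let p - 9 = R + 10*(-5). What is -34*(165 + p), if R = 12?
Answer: -4624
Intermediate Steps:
p = -29 (p = 9 + (12 + 10*(-5)) = 9 + (12 - 50) = 9 - 38 = -29)
-34*(165 + p) = -34*(165 - 29) = -34*136 = -4624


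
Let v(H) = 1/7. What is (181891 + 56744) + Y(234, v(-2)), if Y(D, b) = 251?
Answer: 238886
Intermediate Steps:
v(H) = ⅐
(181891 + 56744) + Y(234, v(-2)) = (181891 + 56744) + 251 = 238635 + 251 = 238886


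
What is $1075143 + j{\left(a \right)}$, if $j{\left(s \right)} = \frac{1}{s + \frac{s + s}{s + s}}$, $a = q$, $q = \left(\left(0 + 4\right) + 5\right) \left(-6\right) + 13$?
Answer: $\frac{43005719}{40} \approx 1.0751 \cdot 10^{6}$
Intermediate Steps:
$q = -41$ ($q = \left(4 + 5\right) \left(-6\right) + 13 = 9 \left(-6\right) + 13 = -54 + 13 = -41$)
$a = -41$
$j{\left(s \right)} = \frac{1}{1 + s}$ ($j{\left(s \right)} = \frac{1}{s + \frac{2 s}{2 s}} = \frac{1}{s + 2 s \frac{1}{2 s}} = \frac{1}{s + 1} = \frac{1}{1 + s}$)
$1075143 + j{\left(a \right)} = 1075143 + \frac{1}{1 - 41} = 1075143 + \frac{1}{-40} = 1075143 - \frac{1}{40} = \frac{43005719}{40}$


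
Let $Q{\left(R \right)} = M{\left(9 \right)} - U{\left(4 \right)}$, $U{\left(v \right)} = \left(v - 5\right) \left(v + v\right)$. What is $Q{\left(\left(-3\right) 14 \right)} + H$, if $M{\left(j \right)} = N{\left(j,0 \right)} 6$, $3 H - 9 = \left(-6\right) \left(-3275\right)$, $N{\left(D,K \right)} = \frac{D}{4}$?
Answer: $\frac{13149}{2} \approx 6574.5$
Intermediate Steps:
$N{\left(D,K \right)} = \frac{D}{4}$ ($N{\left(D,K \right)} = D \frac{1}{4} = \frac{D}{4}$)
$U{\left(v \right)} = 2 v \left(-5 + v\right)$ ($U{\left(v \right)} = \left(-5 + v\right) 2 v = 2 v \left(-5 + v\right)$)
$H = 6553$ ($H = 3 + \frac{\left(-6\right) \left(-3275\right)}{3} = 3 + \frac{1}{3} \cdot 19650 = 3 + 6550 = 6553$)
$M{\left(j \right)} = \frac{3 j}{2}$ ($M{\left(j \right)} = \frac{j}{4} \cdot 6 = \frac{3 j}{2}$)
$Q{\left(R \right)} = \frac{43}{2}$ ($Q{\left(R \right)} = \frac{3}{2} \cdot 9 - 2 \cdot 4 \left(-5 + 4\right) = \frac{27}{2} - 2 \cdot 4 \left(-1\right) = \frac{27}{2} - -8 = \frac{27}{2} + 8 = \frac{43}{2}$)
$Q{\left(\left(-3\right) 14 \right)} + H = \frac{43}{2} + 6553 = \frac{13149}{2}$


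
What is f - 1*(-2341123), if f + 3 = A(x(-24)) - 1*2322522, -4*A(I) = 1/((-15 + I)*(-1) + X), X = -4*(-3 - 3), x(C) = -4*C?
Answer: 4240345/228 ≈ 18598.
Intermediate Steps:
X = 24 (X = -4*(-6) = 24)
A(I) = -1/(4*(39 - I)) (A(I) = -1/(4*((-15 + I)*(-1) + 24)) = -1/(4*((15 - I) + 24)) = -1/(4*(39 - I)))
f = -529535699/228 (f = -3 + (1/(4*(-39 - 4*(-24))) - 1*2322522) = -3 + (1/(4*(-39 + 96)) - 2322522) = -3 + ((¼)/57 - 2322522) = -3 + ((¼)*(1/57) - 2322522) = -3 + (1/228 - 2322522) = -3 - 529535015/228 = -529535699/228 ≈ -2.3225e+6)
f - 1*(-2341123) = -529535699/228 - 1*(-2341123) = -529535699/228 + 2341123 = 4240345/228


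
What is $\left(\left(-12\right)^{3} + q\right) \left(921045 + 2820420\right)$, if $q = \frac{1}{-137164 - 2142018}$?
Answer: $- \frac{14735484893598105}{2279182} \approx -6.4652 \cdot 10^{9}$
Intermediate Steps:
$q = - \frac{1}{2279182}$ ($q = \frac{1}{-2279182} = - \frac{1}{2279182} \approx -4.3875 \cdot 10^{-7}$)
$\left(\left(-12\right)^{3} + q\right) \left(921045 + 2820420\right) = \left(\left(-12\right)^{3} - \frac{1}{2279182}\right) \left(921045 + 2820420\right) = \left(-1728 - \frac{1}{2279182}\right) 3741465 = \left(- \frac{3938426497}{2279182}\right) 3741465 = - \frac{14735484893598105}{2279182}$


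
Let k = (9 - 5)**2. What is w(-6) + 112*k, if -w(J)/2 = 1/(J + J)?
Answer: 10753/6 ≈ 1792.2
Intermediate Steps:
k = 16 (k = 4**2 = 16)
w(J) = -1/J (w(J) = -2/(J + J) = -2*1/(2*J) = -1/J)
w(-6) + 112*k = -1/(-6) + 112*16 = -1*(-1/6) + 1792 = 1/6 + 1792 = 10753/6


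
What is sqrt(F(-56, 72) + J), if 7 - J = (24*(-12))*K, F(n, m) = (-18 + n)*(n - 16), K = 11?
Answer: sqrt(8503) ≈ 92.212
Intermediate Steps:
F(n, m) = (-18 + n)*(-16 + n)
J = 3175 (J = 7 - 24*(-12)*11 = 7 - (-288)*11 = 7 - 1*(-3168) = 7 + 3168 = 3175)
sqrt(F(-56, 72) + J) = sqrt((288 + (-56)**2 - 34*(-56)) + 3175) = sqrt((288 + 3136 + 1904) + 3175) = sqrt(5328 + 3175) = sqrt(8503)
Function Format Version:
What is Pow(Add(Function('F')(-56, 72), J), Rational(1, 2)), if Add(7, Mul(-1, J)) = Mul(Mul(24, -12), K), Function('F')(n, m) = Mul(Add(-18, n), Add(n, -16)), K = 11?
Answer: Pow(8503, Rational(1, 2)) ≈ 92.212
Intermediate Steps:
Function('F')(n, m) = Mul(Add(-18, n), Add(-16, n))
J = 3175 (J = Add(7, Mul(-1, Mul(Mul(24, -12), 11))) = Add(7, Mul(-1, Mul(-288, 11))) = Add(7, Mul(-1, -3168)) = Add(7, 3168) = 3175)
Pow(Add(Function('F')(-56, 72), J), Rational(1, 2)) = Pow(Add(Add(288, Pow(-56, 2), Mul(-34, -56)), 3175), Rational(1, 2)) = Pow(Add(Add(288, 3136, 1904), 3175), Rational(1, 2)) = Pow(Add(5328, 3175), Rational(1, 2)) = Pow(8503, Rational(1, 2))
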